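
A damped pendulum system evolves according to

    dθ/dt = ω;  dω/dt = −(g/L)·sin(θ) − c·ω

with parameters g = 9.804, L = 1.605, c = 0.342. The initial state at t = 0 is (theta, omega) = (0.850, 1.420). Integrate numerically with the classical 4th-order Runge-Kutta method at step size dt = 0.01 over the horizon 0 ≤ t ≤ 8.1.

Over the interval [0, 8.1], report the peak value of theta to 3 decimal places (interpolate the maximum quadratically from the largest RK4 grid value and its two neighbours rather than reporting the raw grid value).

t=0.000: state=(0.850, 1.420)
step 1 (dt=0.01): k1=(1.420, -5.075), k2=(1.395, -5.095), k3=(1.395, -5.094), k4=(1.369, -5.113); state += dt/6·(k1+2k2+2k3+k4)
t=0.010: state=(0.864, 1.369)
t=0.020: state=(0.877, 1.318)
t=0.030: state=(0.890, 1.266)
continuing one RK4 step at a time; state shown every 50 steps (Δt=0.5):
t=0.500: state=(0.905, -1.142)
t=1.000: state=(-0.038, -2.171)
t=1.500: state=(-0.787, -0.528)
t=2.000: state=(-0.522, 1.427)
t=2.500: state=(0.307, 1.465)
t=3.000: state=(0.641, -0.229)
t=3.500: state=(0.170, -1.399)
t=4.000: state=(-0.430, -0.716)
t=4.500: state=(-0.421, 0.707)
t=5.000: state=(0.092, 1.071)
t=5.500: state=(0.412, 0.078)
t=6.000: state=(0.183, -0.852)
t=6.500: state=(-0.232, -0.603)
t=7.000: state=(-0.299, 0.340)
t=7.500: state=(0.009, 0.724)
t=8.000: state=(0.258, 0.160)
t=8.100: state=(0.266, -0.002)
largest grid value and its neighbours: theta(0.260)=1.04111, theta(0.270)=1.04126, theta(0.280)=1.04089
parabola through these three points peaks at t≈0.268 with theta≈1.04127

max theta = 1.041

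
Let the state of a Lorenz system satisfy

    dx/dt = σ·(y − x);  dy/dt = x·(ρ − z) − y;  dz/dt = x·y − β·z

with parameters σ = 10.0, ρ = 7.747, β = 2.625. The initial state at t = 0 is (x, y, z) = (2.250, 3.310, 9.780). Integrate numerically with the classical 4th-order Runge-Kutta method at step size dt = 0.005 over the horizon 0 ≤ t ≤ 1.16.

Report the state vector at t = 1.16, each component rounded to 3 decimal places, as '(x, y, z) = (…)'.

t=0.000: state=(2.250, 3.310, 9.780)
step 1 (dt=0.005): k1=(10.600, -7.884, -18.225), k2=(10.138, -7.815, -18.063), k3=(10.151, -7.813, -18.067), k4=(9.702, -7.741, -17.910); state += dt/6·(k1+2k2+2k3+k4)
t=0.005: state=(2.301, 3.271, 9.690)
t=0.010: state=(2.347, 3.233, 9.601)
t=0.015: state=(2.389, 3.195, 9.513)
continuing one RK4 step at a time; state shown every 10 steps (Δt=0.05):
t=0.050: state=(2.589, 2.959, 8.935)
t=0.100: state=(2.678, 2.711, 8.187)
t=0.150: state=(2.657, 2.567, 7.509)
t=0.200: state=(2.607, 2.512, 6.898)
t=0.250: state=(2.572, 2.532, 6.354)
t=0.300: state=(2.572, 2.614, 5.882)
t=0.350: state=(2.615, 2.748, 5.483)
t=0.400: state=(2.705, 2.929, 5.162)
t=0.450: state=(2.839, 3.153, 4.922)
t=0.500: state=(3.017, 3.414, 4.767)
t=0.550: state=(3.235, 3.708, 4.703)
t=0.600: state=(3.488, 4.025, 4.734)
t=0.650: state=(3.769, 4.351, 4.865)
t=0.700: state=(4.066, 4.669, 5.096)
t=0.750: state=(4.366, 4.954, 5.422)
t=0.800: state=(4.647, 5.179, 5.829)
t=0.850: state=(4.890, 5.320, 6.289)
t=0.900: state=(5.070, 5.356, 6.765)
t=0.950: state=(5.170, 5.283, 7.213)
t=1.000: state=(5.181, 5.110, 7.589)
t=1.050: state=(5.102, 4.864, 7.859)
t=1.100: state=(4.948, 4.579, 8.005)
t=1.150: state=(4.741, 4.289, 8.026)
t=1.160: state=(4.695, 4.234, 8.017)

(x, y, z) = (4.695, 4.234, 8.017)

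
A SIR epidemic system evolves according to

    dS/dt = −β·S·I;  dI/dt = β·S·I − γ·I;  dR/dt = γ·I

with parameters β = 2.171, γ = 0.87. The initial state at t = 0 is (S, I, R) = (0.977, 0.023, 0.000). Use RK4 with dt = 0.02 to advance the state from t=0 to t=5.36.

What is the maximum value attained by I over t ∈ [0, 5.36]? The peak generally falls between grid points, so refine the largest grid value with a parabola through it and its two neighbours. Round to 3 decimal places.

t=0.000: state=(0.977, 0.023, 0.000)
step 1 (dt=0.02): k1=(-0.049, 0.029, 0.020), k2=(-0.049, 0.029, 0.020), k3=(-0.049, 0.029, 0.020), k4=(-0.050, 0.029, 0.021); state += dt/6·(k1+2k2+2k3+k4)
t=0.020: state=(0.976, 0.024, 0.000)
t=0.040: state=(0.975, 0.024, 0.001)
t=0.060: state=(0.974, 0.025, 0.001)
continuing one RK4 step at a time; state shown every 10 steps (Δt=0.2):
t=0.200: state=(0.966, 0.029, 0.005)
t=0.400: state=(0.952, 0.038, 0.010)
t=0.600: state=(0.935, 0.048, 0.018)
t=0.800: state=(0.913, 0.060, 0.027)
t=1.000: state=(0.887, 0.074, 0.039)
t=1.200: state=(0.856, 0.091, 0.053)
t=1.400: state=(0.820, 0.110, 0.070)
t=1.600: state=(0.778, 0.131, 0.091)
t=1.800: state=(0.731, 0.153, 0.116)
t=2.000: state=(0.681, 0.174, 0.144)
t=2.200: state=(0.629, 0.195, 0.177)
t=2.400: state=(0.576, 0.212, 0.212)
t=2.600: state=(0.523, 0.227, 0.250)
t=2.800: state=(0.473, 0.236, 0.291)
t=3.000: state=(0.426, 0.241, 0.332)
t=3.200: state=(0.384, 0.242, 0.374)
t=3.400: state=(0.346, 0.238, 0.416)
t=3.600: state=(0.312, 0.231, 0.457)
t=3.800: state=(0.283, 0.221, 0.496)
t=4.000: state=(0.258, 0.208, 0.534)
t=4.200: state=(0.236, 0.195, 0.569)
t=4.400: state=(0.218, 0.181, 0.601)
t=4.600: state=(0.202, 0.166, 0.632)
t=4.800: state=(0.189, 0.152, 0.659)
t=5.000: state=(0.177, 0.138, 0.685)
t=5.200: state=(0.167, 0.125, 0.707)
t=5.360: state=(0.160, 0.115, 0.724)
largest grid value and its neighbours: I(3.100)=0.24211, I(3.120)=0.24213, I(3.140)=0.24211
parabola through these three points peaks at t≈3.118 with I≈0.24213

max I = 0.242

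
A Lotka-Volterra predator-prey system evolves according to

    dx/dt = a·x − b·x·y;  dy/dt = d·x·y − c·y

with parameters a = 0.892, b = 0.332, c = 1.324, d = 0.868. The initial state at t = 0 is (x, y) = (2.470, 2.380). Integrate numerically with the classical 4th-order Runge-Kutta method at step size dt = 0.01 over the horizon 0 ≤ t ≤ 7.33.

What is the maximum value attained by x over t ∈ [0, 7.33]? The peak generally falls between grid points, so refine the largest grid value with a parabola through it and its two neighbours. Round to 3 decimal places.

max x = 2.489

t=0.000: state=(2.470, 2.380)
step 1 (dt=0.01): k1=(0.252, 1.952), k2=(0.244, 1.962), k3=(0.244, 1.962), k4=(0.236, 1.973); state += dt/6·(k1+2k2+2k3+k4)
t=0.010: state=(2.472, 2.400)
t=0.020: state=(2.475, 2.419)
t=0.030: state=(2.477, 2.439)
continuing one RK4 step at a time; state shown every 25 steps (Δt=0.25):
t=0.250: state=(2.479, 2.930)
t=0.500: state=(2.366, 3.568)
t=0.750: state=(2.142, 4.186)
t=1.000: state=(1.853, 4.641)
t=1.250: state=(1.561, 4.826)
t=1.500: state=(1.310, 4.727)
t=1.750: state=(1.119, 4.414)
t=2.000: state=(0.987, 3.980)
t=2.250: state=(0.904, 3.506)
t=2.500: state=(0.861, 3.047)
t=2.750: state=(0.850, 2.634)
t=3.000: state=(0.867, 2.278)
t=3.250: state=(0.908, 1.983)
t=3.500: state=(0.973, 1.746)
t=3.750: state=(1.060, 1.562)
t=4.000: state=(1.171, 1.429)
t=4.250: state=(1.305, 1.342)
t=4.500: state=(1.462, 1.301)
t=4.750: state=(1.640, 1.308)
t=5.000: state=(1.835, 1.369)
t=5.250: state=(2.038, 1.497)
t=5.500: state=(2.231, 1.709)
t=5.750: state=(2.390, 2.028)
t=6.000: state=(2.480, 2.474)
t=6.250: state=(2.467, 3.046)
t=6.500: state=(2.332, 3.690)
t=6.750: state=(2.091, 4.289)
t=7.000: state=(1.797, 4.698)
t=7.250: state=(1.509, 4.827)
t=7.330: state=(1.426, 4.808)
largest grid value and its neighbours: x(6.090)=2.48878, x(6.100)=2.48885, x(6.110)=2.48874
parabola through these three points peaks at t≈6.099 with x≈2.48886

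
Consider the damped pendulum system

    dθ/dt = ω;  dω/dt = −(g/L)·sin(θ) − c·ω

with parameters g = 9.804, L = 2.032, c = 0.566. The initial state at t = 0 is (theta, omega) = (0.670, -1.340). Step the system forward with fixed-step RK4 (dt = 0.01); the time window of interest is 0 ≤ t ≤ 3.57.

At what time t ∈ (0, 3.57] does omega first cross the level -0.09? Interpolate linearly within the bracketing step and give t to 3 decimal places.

t = 1.065

t=0.000: state=(0.670, -1.340)
step 1 (dt=0.01): k1=(-1.340, -2.238), k2=(-1.351, -2.206), k3=(-1.351, -2.206), k4=(-1.362, -2.174); state += dt/6·(k1+2k2+2k3+k4)
t=0.010: state=(0.656, -1.362)
t=0.020: state=(0.643, -1.383)
t=0.030: state=(0.629, -1.404)
continuing one RK4 step at a time; state shown every 20 steps (Δt=0.2):
t=0.200: state=(0.366, -1.649)
t=0.400: state=(0.031, -1.649)
t=0.600: state=(-0.273, -1.355)
t=0.800: state=(-0.497, -0.859)
t=1.000: state=(-0.612, -0.279)
t=1.060: state=(-0.623, -0.105)
next step: t=1.070: state=(-0.624, -0.076) — omega has crossed -0.09
linear interpolation between t=1.060 (-0.10476) and t=1.070 (-0.07608) → t≈1.065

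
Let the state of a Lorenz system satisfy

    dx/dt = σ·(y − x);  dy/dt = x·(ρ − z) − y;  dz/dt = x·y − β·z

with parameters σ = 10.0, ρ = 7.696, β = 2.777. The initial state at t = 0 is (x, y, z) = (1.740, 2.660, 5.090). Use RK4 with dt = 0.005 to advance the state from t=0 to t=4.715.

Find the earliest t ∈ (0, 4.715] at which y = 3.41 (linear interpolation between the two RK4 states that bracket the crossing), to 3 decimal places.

t = 0.167

t=0.000: state=(1.740, 2.660, 5.090)
step 1 (dt=0.005): k1=(9.200, 1.874, -9.507), k2=(9.017, 1.972, -9.371), k3=(9.024, 1.970, -9.373), k4=(8.847, 2.066, -9.239); state += dt/6·(k1+2k2+2k3+k4)
t=0.005: state=(1.785, 2.670, 5.043)
t=0.010: state=(1.829, 2.681, 4.998)
t=0.015: state=(1.870, 2.692, 4.953)
t=0.165: state=(2.811, 3.396, 4.160)
next step: t=0.170: state=(2.840, 3.429, 4.151) — y has crossed 3.41
linear interpolation between t=0.165 (3.39625) and t=0.170 (3.42920) → t≈0.167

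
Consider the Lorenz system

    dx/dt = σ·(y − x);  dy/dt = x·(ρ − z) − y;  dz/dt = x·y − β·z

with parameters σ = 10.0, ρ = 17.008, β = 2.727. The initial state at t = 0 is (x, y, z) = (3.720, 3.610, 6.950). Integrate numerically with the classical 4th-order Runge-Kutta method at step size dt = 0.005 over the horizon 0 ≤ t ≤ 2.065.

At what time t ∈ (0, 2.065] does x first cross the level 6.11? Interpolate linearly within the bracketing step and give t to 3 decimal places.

t = 0.144

t=0.000: state=(3.720, 3.610, 6.950)
step 1 (dt=0.005): k1=(-1.100, 33.806, -5.523), k2=(-0.227, 33.745, -5.182), k3=(-0.251, 33.764, -5.176), k4=(0.601, 33.721, -4.830); state += dt/6·(k1+2k2+2k3+k4)
t=0.005: state=(3.719, 3.779, 6.924)
t=0.010: state=(3.726, 3.947, 6.902)
t=0.015: state=(3.741, 4.116, 6.883)
continuing one RK4 step at a time; state shown every 20 steps (Δt=0.1):
t=0.100: state=(4.942, 7.228, 7.306)
t=0.140: state=(5.990, 8.926, 8.227)
next step: t=0.145: state=(6.139, 9.144, 8.388) — x has crossed 6.11
linear interpolation between t=0.140 (5.99044) and t=0.145 (6.13896) → t≈0.144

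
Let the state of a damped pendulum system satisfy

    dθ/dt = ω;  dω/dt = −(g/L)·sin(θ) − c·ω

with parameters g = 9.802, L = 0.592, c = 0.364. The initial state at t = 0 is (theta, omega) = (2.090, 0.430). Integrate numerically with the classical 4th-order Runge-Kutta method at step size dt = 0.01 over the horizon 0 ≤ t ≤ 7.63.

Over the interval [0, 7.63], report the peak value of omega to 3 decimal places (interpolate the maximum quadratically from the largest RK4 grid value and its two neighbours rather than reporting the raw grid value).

t=0.000: state=(2.090, 0.430)
step 1 (dt=0.01): k1=(0.430, -14.532), k2=(0.357, -14.488), k3=(0.358, -14.491), k4=(0.285, -14.450); state += dt/6·(k1+2k2+2k3+k4)
t=0.010: state=(2.094, 0.285)
t=0.020: state=(2.096, 0.141)
t=0.030: state=(2.096, -0.003)
continuing one RK4 step at a time; state shown every 25 steps (Δt=0.25):
t=0.250: state=(1.748, -3.199)
t=0.500: state=(0.508, -6.354)
t=0.750: state=(-0.999, -4.763)
t=1.000: state=(-1.660, -0.508)
t=1.250: state=(-1.281, 3.465)
t=1.500: state=(-0.068, 5.588)
t=1.750: state=(1.093, 3.065)
t=2.000: state=(1.348, -1.010)
t=2.250: state=(0.647, -4.305)
t=2.500: state=(-0.506, -4.146)
t=2.750: state=(-1.145, -0.732)
t=3.000: state=(-0.867, 2.805)
t=3.250: state=(0.073, 4.107)
t=3.500: state=(0.869, 1.815)
t=3.750: state=(0.895, -1.567)
t=4.000: state=(0.198, -3.566)
t=4.250: state=(-0.607, -2.353)
t=4.500: state=(-0.830, 0.636)
t=4.750: state=(-0.349, 2.901)
t=5.000: state=(0.391, 2.514)
t=5.250: state=(0.728, 0.025)
t=5.500: state=(0.421, -2.268)
t=5.750: state=(-0.225, -2.446)
t=6.000: state=(-0.616, -0.470)
t=6.250: state=(-0.443, 1.717)
t=6.500: state=(0.102, 2.259)
t=6.750: state=(0.509, 0.750)
t=7.000: state=(0.436, -1.260)
t=7.250: state=(-0.014, -2.019)
t=7.500: state=(-0.412, -0.910)
t=7.630: state=(-0.469, 0.048)
largest grid value and its neighbours: omega(1.480)=5.58832, omega(1.490)=5.59293, omega(1.500)=5.58837
parabola through these three points peaks at t≈1.490 with omega≈5.59293

max omega = 5.593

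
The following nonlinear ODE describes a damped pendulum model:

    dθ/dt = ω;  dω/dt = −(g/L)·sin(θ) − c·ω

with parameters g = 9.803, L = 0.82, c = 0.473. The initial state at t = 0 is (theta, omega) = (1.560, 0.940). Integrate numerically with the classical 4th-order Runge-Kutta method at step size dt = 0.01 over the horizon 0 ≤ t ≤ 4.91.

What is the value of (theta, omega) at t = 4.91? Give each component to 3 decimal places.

t=0.000: state=(1.560, 0.940)
step 1 (dt=0.01): k1=(0.940, -12.399), k2=(0.878, -12.370), k3=(0.878, -12.370), k4=(0.816, -12.341); state += dt/6·(k1+2k2+2k3+k4)
t=0.010: state=(1.569, 0.816)
t=0.020: state=(1.576, 0.693)
t=0.030: state=(1.583, 0.571)
continuing one RK4 step at a time; state shown every 20 steps (Δt=0.2):
t=0.200: state=(1.508, -1.426)
t=0.400: state=(1.010, -3.465)
t=0.600: state=(0.193, -4.425)
t=0.800: state=(-0.630, -3.497)
t=1.000: state=(-1.127, -1.388)
t=1.200: state=(-1.177, 0.855)
t=1.400: state=(-0.810, 2.713)
t=1.600: state=(-0.162, 3.531)
t=1.800: state=(0.496, 2.800)
t=2.000: state=(0.890, 1.044)
t=2.200: state=(0.904, -0.878)
t=2.400: state=(0.568, -2.359)
t=2.600: state=(0.029, -2.816)
t=2.800: state=(-0.473, -2.026)
t=3.000: state=(-0.732, -0.502)
t=3.200: state=(-0.672, 1.061)
t=3.400: state=(-0.343, 2.098)
t=3.600: state=(0.102, 2.176)
t=3.800: state=(0.463, 1.309)
t=4.000: state=(0.596, -0.006)
t=4.200: state=(0.469, -1.199)
t=4.400: state=(0.156, -1.806)
t=4.600: state=(-0.197, -1.581)
t=4.800: state=(-0.432, -0.698)
t=4.910: state=(-0.476, -0.094)

(theta, omega) = (-0.476, -0.094)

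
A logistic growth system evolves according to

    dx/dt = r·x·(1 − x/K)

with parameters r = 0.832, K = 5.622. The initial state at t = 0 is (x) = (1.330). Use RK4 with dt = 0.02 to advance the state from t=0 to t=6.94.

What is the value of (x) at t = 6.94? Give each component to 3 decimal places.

(x) = (5.566)

t=0.000: state=(1.330)
step 1 (dt=0.02): k1=(0.845), k2=(0.848), k3=(0.848), k4=(0.852); state += dt/6·(k1+2k2+2k3+k4)
t=0.020: state=(1.347)
t=0.040: state=(1.364)
t=0.060: state=(1.381)
continuing one RK4 step at a time; state shown every 25 steps (Δt=0.5):
t=0.500: state=(1.797)
t=1.000: state=(2.338)
t=1.500: state=(2.918)
t=2.000: state=(3.489)
t=2.500: state=(4.007)
t=3.000: state=(4.441)
t=3.500: state=(4.783)
t=4.000: state=(5.039)
t=4.500: state=(5.223)
t=5.000: state=(5.352)
t=5.500: state=(5.441)
t=6.000: state=(5.501)
t=6.500: state=(5.542)
t=6.940: state=(5.566)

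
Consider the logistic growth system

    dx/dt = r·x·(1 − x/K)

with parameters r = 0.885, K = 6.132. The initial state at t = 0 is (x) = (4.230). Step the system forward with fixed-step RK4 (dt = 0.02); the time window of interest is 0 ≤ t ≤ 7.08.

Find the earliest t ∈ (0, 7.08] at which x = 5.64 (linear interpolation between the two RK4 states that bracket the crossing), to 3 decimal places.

t = 1.853

t=0.000: state=(4.230)
step 1 (dt=0.02): k1=(1.161), k2=(1.157), k3=(1.157), k4=(1.153); state += dt/6·(k1+2k2+2k3+k4)
t=0.020: state=(4.253)
t=0.040: state=(4.276)
t=0.060: state=(4.299)
continuing one RK4 step at a time; state shown every 25 steps (Δt=0.5):
t=0.500: state=(4.758)
t=1.000: state=(5.172)
t=1.500: state=(5.479)
t=1.840: state=(5.635)
next step: t=1.860: state=(5.643) — x has crossed 5.64
linear interpolation between t=1.840 (5.63479) and t=1.860 (5.64281) → t≈1.853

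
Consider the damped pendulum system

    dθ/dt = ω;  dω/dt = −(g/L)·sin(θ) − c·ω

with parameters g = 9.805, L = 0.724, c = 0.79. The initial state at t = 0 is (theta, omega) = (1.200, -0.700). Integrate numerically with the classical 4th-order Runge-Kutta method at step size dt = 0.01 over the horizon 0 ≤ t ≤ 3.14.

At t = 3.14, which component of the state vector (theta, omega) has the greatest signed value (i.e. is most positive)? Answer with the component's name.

largest component: omega

t=0.000: state=(1.200, -0.700)
step 1 (dt=0.01): k1=(-0.700, -12.069), k2=(-0.760, -12.005), k3=(-0.760, -12.003), k4=(-0.820, -11.937); state += dt/6·(k1+2k2+2k3+k4)
t=0.010: state=(1.192, -0.820)
t=0.020: state=(1.184, -0.939)
t=0.030: state=(1.174, -1.056)
continuing one RK4 step at a time; state shown every 20 steps (Δt=0.2):
t=0.200: state=(0.840, -2.759)
t=0.400: state=(0.180, -3.567)
t=0.600: state=(-0.467, -2.634)
t=0.800: state=(-0.806, -0.694)
t=1.000: state=(-0.747, 1.218)
t=1.200: state=(-0.369, 2.389)
t=1.400: state=(0.124, 2.323)
t=1.600: state=(0.487, 1.176)
t=1.800: state=(0.572, -0.317)
t=2.000: state=(0.384, -1.458)
t=2.200: state=(0.045, -1.778)
t=2.400: state=(-0.266, -1.207)
t=2.600: state=(-0.406, -0.159)
t=2.800: state=(-0.336, 0.808)
t=3.000: state=(-0.118, 1.264)
t=3.140: state=(0.057, 1.181)
compare at T: theta=0.057, omega=1.181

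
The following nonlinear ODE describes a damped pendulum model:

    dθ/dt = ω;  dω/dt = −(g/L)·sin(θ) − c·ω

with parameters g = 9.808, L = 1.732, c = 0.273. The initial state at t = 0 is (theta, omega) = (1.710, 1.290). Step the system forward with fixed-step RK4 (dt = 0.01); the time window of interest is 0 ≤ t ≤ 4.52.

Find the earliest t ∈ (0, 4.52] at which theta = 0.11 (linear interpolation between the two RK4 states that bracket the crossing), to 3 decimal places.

t=0.000: state=(1.710, 1.290)
step 1 (dt=0.01): k1=(1.290, -5.960), k2=(1.260, -5.947), k3=(1.260, -5.947), k4=(1.231, -5.934); state += dt/6·(k1+2k2+2k3+k4)
t=0.010: state=(1.723, 1.231)
t=0.020: state=(1.735, 1.171)
t=0.030: state=(1.746, 1.112)
continuing one RK4 step at a time; state shown every 20 steps (Δt=0.2):
t=0.200: state=(1.852, 0.149)
t=0.400: state=(1.774, -0.924)
t=0.600: state=(1.484, -1.970)
t=0.800: state=(0.993, -2.901)
t=1.000: state=(0.351, -3.427)
t=1.060: state=(0.144, -3.453)
next step: t=1.070: state=(0.110, -3.451) — theta has crossed 0.11
linear interpolation between t=1.060 (0.14407) and t=1.070 (0.10955) → t≈1.070

t = 1.070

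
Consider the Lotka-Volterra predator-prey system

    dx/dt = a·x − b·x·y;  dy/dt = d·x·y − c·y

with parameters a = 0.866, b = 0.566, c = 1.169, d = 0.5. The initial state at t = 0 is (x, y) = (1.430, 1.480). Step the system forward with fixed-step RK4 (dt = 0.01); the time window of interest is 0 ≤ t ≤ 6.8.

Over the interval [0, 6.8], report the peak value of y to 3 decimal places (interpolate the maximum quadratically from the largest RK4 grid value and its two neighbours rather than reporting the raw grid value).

t=0.000: state=(1.430, 1.480)
step 1 (dt=0.01): k1=(0.040, -0.672), k2=(0.043, -0.670), k3=(0.043, -0.670), k4=(0.046, -0.669); state += dt/6·(k1+2k2+2k3+k4)
t=0.010: state=(1.430, 1.473)
t=0.020: state=(1.431, 1.467)
t=0.030: state=(1.431, 1.460)
continuing one RK4 step at a time; state shown every 25 steps (Δt=0.25):
t=0.250: state=(1.457, 1.323)
t=0.500: state=(1.515, 1.189)
t=0.750: state=(1.603, 1.078)
t=1.000: state=(1.719, 0.990)
t=1.250: state=(1.865, 0.925)
t=1.500: state=(2.039, 0.881)
t=1.750: state=(2.239, 0.859)
t=2.000: state=(2.462, 0.860)
t=2.250: state=(2.703, 0.887)
t=2.500: state=(2.950, 0.943)
t=2.750: state=(3.186, 1.033)
t=3.000: state=(3.389, 1.164)
t=3.250: state=(3.527, 1.340)
t=3.500: state=(3.569, 1.560)
t=3.750: state=(3.492, 1.813)
t=4.000: state=(3.293, 2.071)
t=4.250: state=(3.001, 2.293)
t=4.500: state=(2.663, 2.440)
t=4.750: state=(2.331, 2.488)
t=5.000: state=(2.040, 2.440)
t=5.250: state=(1.808, 2.315)
t=5.500: state=(1.637, 2.142)
t=5.750: state=(1.522, 1.948)
t=6.000: state=(1.455, 1.751)
t=6.250: state=(1.429, 1.564)
t=6.500: state=(1.440, 1.397)
t=6.750: state=(1.483, 1.251)
t=6.800: state=(1.495, 1.225)
largest grid value and its neighbours: y(4.730)=2.48789, y(4.740)=2.48803, y(4.750)=2.48802
parabola through these three points peaks at t≈4.744 with y≈2.48805

max y = 2.488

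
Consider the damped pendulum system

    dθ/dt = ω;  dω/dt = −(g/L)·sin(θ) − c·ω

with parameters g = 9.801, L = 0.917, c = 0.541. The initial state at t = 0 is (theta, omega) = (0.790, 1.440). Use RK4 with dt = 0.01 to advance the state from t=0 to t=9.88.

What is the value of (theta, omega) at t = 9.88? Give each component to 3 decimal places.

t=0.000: state=(0.790, 1.440)
step 1 (dt=0.01): k1=(1.440, -8.371), k2=(1.398, -8.403), k3=(1.398, -8.401), k4=(1.356, -8.430); state += dt/6·(k1+2k2+2k3+k4)
t=0.010: state=(0.804, 1.356)
t=0.020: state=(0.817, 1.271)
t=0.030: state=(0.829, 1.186)
continuing one RK4 step at a time; state shown every 50 steps (Δt=0.5):
t=0.500: state=(0.501, -2.224)
t=1.000: state=(-0.583, -1.189)
t=1.500: state=(-0.373, 1.723)
t=2.000: state=(0.453, 0.870)
t=2.500: state=(0.262, -1.364)
t=3.000: state=(-0.360, -0.588)
t=3.500: state=(-0.174, 1.085)
t=4.000: state=(0.287, 0.367)
t=4.500: state=(0.108, -0.860)
t=5.000: state=(-0.228, -0.206)
t=5.500: state=(-0.062, 0.676)
t=6.000: state=(0.180, 0.094)
t=6.500: state=(0.030, -0.525)
t=7.000: state=(-0.140, -0.021)
t=7.500: state=(-0.009, 0.403)
t=8.000: state=(0.108, -0.024)
t=8.500: state=(-0.004, -0.305)
t=9.000: state=(-0.082, 0.048)
t=9.500: state=(0.011, 0.228)
t=9.880: state=(0.064, 0.020)

(theta, omega) = (0.064, 0.020)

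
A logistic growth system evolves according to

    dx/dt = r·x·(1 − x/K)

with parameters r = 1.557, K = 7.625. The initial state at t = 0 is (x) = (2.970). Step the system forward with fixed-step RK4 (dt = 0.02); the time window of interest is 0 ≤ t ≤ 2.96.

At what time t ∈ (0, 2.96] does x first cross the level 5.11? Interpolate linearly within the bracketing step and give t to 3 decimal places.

t=0.000: state=(2.970)
step 1 (dt=0.02): k1=(2.823), k2=(2.833), k3=(2.833), k4=(2.842); state += dt/6·(k1+2k2+2k3+k4)
t=0.020: state=(3.027)
t=0.040: state=(3.084)
t=0.060: state=(3.141)
continuing one RK4 step at a time; state shown every 5 steps (Δt=0.1):
t=0.100: state=(3.257)
t=0.200: state=(3.550)
t=0.300: state=(3.846)
t=0.400: state=(4.142)
t=0.500: state=(4.434)
t=0.600: state=(4.719)
t=0.700: state=(4.993)
t=0.740: state=(5.100)
next step: t=0.760: state=(5.152) — x has crossed 5.11
linear interpolation between t=0.740 (5.09966) and t=0.760 (5.15198) → t≈0.744

t = 0.744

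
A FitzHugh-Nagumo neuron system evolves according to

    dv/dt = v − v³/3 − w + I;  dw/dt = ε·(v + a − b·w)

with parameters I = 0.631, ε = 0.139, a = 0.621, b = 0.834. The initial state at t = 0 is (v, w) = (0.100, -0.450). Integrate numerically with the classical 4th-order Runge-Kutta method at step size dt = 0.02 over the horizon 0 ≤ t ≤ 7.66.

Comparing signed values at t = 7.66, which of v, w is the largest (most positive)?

t=0.000: state=(0.100, -0.450)
step 1 (dt=0.02): k1=(1.181, 0.152), k2=(1.191, 0.154), k3=(1.191, 0.154), k4=(1.201, 0.155); state += dt/6·(k1+2k2+2k3+k4)
t=0.020: state=(0.124, -0.447)
t=0.040: state=(0.148, -0.444)
t=0.060: state=(0.173, -0.441)
continuing one RK4 step at a time; state shown every 25 steps (Δt=0.5):
t=0.500: state=(0.813, -0.353)
t=1.000: state=(1.554, -0.210)
t=1.500: state=(1.894, -0.037)
t=2.000: state=(1.947, 0.138)
t=2.500: state=(1.914, 0.302)
t=3.000: state=(1.861, 0.455)
t=3.500: state=(1.804, 0.595)
t=4.000: state=(1.745, 0.723)
t=4.500: state=(1.686, 0.840)
t=5.000: state=(1.625, 0.947)
t=5.500: state=(1.564, 1.043)
t=6.000: state=(1.502, 1.130)
t=6.500: state=(1.438, 1.207)
t=7.000: state=(1.372, 1.276)
t=7.500: state=(1.304, 1.336)
t=7.660: state=(1.281, 1.354)
compare at T: v=1.281, w=1.354

largest component: w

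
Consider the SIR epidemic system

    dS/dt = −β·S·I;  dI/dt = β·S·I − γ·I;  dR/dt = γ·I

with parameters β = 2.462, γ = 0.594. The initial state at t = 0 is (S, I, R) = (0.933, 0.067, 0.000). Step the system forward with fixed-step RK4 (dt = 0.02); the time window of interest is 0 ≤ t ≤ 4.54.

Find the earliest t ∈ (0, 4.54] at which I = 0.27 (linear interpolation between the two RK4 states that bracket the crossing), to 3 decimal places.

t=0.000: state=(0.933, 0.067, 0.000)
step 1 (dt=0.02): k1=(-0.154, 0.114, 0.040), k2=(-0.156, 0.116, 0.040), k3=(-0.156, 0.116, 0.040), k4=(-0.159, 0.118, 0.041); state += dt/6·(k1+2k2+2k3+k4)
t=0.020: state=(0.930, 0.069, 0.001)
t=0.040: state=(0.927, 0.072, 0.002)
t=0.060: state=(0.923, 0.074, 0.003)
continuing one RK4 step at a time; state shown every 10 steps (Δt=0.2):
t=0.200: state=(0.897, 0.093, 0.009)
t=0.400: state=(0.850, 0.128, 0.023)
t=0.600: state=(0.790, 0.170, 0.040)
t=0.800: state=(0.718, 0.219, 0.063)
t=0.980: state=(0.645, 0.266, 0.089)
next step: t=1.000: state=(0.637, 0.271, 0.092) — I has crossed 0.27
linear interpolation between t=0.980 (0.26580) and t=1.000 (0.27108) → t≈0.996

t = 0.996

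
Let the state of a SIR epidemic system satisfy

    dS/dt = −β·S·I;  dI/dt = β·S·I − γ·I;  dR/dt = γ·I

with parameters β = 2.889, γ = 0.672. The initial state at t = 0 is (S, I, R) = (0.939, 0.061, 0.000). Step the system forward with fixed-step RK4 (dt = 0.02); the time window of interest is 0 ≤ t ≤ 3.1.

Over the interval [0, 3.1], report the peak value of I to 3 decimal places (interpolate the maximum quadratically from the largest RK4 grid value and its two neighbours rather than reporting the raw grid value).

max I = 0.443

t=0.000: state=(0.939, 0.061, 0.000)
step 1 (dt=0.02): k1=(-0.165, 0.124, 0.041), k2=(-0.169, 0.127, 0.042), k3=(-0.169, 0.127, 0.042), k4=(-0.172, 0.129, 0.043); state += dt/6·(k1+2k2+2k3+k4)
t=0.020: state=(0.936, 0.064, 0.001)
t=0.040: state=(0.932, 0.066, 0.002)
t=0.060: state=(0.929, 0.069, 0.003)
continuing one RK4 step at a time; state shown every 10 steps (Δt=0.2):
t=0.200: state=(0.899, 0.091, 0.010)
t=0.400: state=(0.844, 0.131, 0.025)
t=0.600: state=(0.771, 0.183, 0.046)
t=0.800: state=(0.682, 0.244, 0.075)
t=1.000: state=(0.581, 0.307, 0.112)
t=1.200: state=(0.478, 0.365, 0.157)
t=1.400: state=(0.382, 0.409, 0.209)
t=1.600: state=(0.299, 0.435, 0.266)
t=1.800: state=(0.232, 0.443, 0.325)
t=2.000: state=(0.180, 0.436, 0.384)
t=2.200: state=(0.141, 0.418, 0.442)
t=2.400: state=(0.111, 0.393, 0.496)
t=2.600: state=(0.089, 0.364, 0.547)
t=2.800: state=(0.073, 0.333, 0.594)
t=3.000: state=(0.061, 0.303, 0.637)
t=3.100: state=(0.056, 0.288, 0.656)
largest grid value and its neighbours: I(1.780)=0.44273, I(1.800)=0.44280, I(1.820)=0.44271
parabola through these three points peaks at t≈1.798 with I≈0.44280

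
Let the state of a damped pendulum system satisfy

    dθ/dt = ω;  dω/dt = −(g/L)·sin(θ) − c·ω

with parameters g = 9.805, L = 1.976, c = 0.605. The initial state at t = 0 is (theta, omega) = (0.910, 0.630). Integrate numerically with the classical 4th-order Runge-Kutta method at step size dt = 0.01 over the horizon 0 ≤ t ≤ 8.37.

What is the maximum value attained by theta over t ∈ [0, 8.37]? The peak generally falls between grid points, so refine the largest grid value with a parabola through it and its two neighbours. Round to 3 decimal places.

t=0.000: state=(0.910, 0.630)
step 1 (dt=0.01): k1=(0.630, -4.299), k2=(0.609, -4.295), k3=(0.609, -4.295), k4=(0.587, -4.291); state += dt/6·(k1+2k2+2k3+k4)
t=0.010: state=(0.916, 0.587)
t=0.020: state=(0.922, 0.544)
t=0.030: state=(0.927, 0.501)
continuing one RK4 step at a time; state shown every 50 steps (Δt=0.5):
t=0.500: state=(0.732, -1.199)
t=1.000: state=(-0.044, -1.582)
t=1.500: state=(-0.575, -0.396)
t=2.000: state=(-0.437, 0.833)
t=2.500: state=(0.072, 0.986)
t=3.000: state=(0.380, 0.163)
t=3.500: state=(0.248, -0.598)
t=4.000: state=(-0.086, -0.596)
t=4.500: state=(-0.250, -0.023)
t=5.000: state=(-0.132, 0.422)
t=5.500: state=(0.082, 0.347)
t=6.000: state=(0.161, -0.042)
t=6.500: state=(0.065, -0.289)
t=7.000: state=(-0.069, -0.194)
t=7.500: state=(-0.101, 0.064)
t=8.000: state=(-0.028, 0.192)
t=8.370: state=(0.037, 0.141)
largest grid value and its neighbours: theta(0.140)=0.95660, theta(0.150)=0.95680, theta(0.160)=0.95660
parabola through these three points peaks at t≈0.150 with theta≈0.95680

max theta = 0.957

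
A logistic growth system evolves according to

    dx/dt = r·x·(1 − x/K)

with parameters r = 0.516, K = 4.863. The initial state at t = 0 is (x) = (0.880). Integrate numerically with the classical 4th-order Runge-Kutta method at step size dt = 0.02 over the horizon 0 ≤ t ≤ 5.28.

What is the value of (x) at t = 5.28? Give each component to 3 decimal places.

t=0.000: state=(0.880)
step 1 (dt=0.02): k1=(0.372), k2=(0.373), k3=(0.373), k4=(0.374); state += dt/6·(k1+2k2+2k3+k4)
t=0.020: state=(0.887)
t=0.040: state=(0.895)
t=0.060: state=(0.903)
continuing one RK4 step at a time; state shown every 10 steps (Δt=0.2):
t=0.200: state=(0.957)
t=0.400: state=(1.039)
t=0.600: state=(1.125)
t=0.800: state=(1.217)
t=1.000: state=(1.314)
t=1.200: state=(1.415)
t=1.400: state=(1.521)
t=1.600: state=(1.631)
t=1.800: state=(1.744)
t=2.000: state=(1.861)
t=2.200: state=(1.981)
t=2.400: state=(2.103)
t=2.600: state=(2.227)
t=2.800: state=(2.352)
t=3.000: state=(2.478)
t=3.200: state=(2.603)
t=3.400: state=(2.727)
t=3.600: state=(2.850)
t=3.800: state=(2.971)
t=4.000: state=(3.088)
t=4.200: state=(3.203)
t=4.400: state=(3.314)
t=4.600: state=(3.421)
t=4.800: state=(3.523)
t=5.000: state=(3.621)
t=5.200: state=(3.714)
t=5.280: state=(3.750)

(x) = (3.750)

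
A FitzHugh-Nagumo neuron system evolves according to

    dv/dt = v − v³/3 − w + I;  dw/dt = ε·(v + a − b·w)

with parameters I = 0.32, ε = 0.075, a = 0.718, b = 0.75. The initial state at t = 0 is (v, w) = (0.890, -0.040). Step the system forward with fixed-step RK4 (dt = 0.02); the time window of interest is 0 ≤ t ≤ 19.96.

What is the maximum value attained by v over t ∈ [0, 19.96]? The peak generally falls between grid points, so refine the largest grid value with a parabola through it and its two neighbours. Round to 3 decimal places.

max v = 1.764

t=0.000: state=(0.890, -0.040)
step 1 (dt=0.02): k1=(1.015, 0.123), k2=(1.016, 0.124), k3=(1.016, 0.124), k4=(1.016, 0.124); state += dt/6·(k1+2k2+2k3+k4)
t=0.020: state=(0.910, -0.038)
t=0.040: state=(0.931, -0.035)
t=0.060: state=(0.951, -0.033)
continuing one RK4 step at a time; state shown every 50 steps (Δt=1):
t=1.000: state=(1.654, 0.112)
t=2.000: state=(1.762, 0.285)
t=3.000: state=(1.704, 0.448)
t=4.000: state=(1.625, 0.598)
t=5.000: state=(1.539, 0.733)
t=6.000: state=(1.447, 0.854)
t=7.000: state=(1.345, 0.961)
t=8.000: state=(1.229, 1.055)
t=9.000: state=(1.090, 1.135)
t=10.000: state=(0.907, 1.198)
t=11.000: state=(0.620, 1.241)
t=12.000: state=(0.031, 1.252)
t=13.000: state=(-1.300, 1.194)
t=14.000: state=(-1.982, 1.052)
t=15.000: state=(-1.985, 0.902)
t=16.000: state=(-1.939, 0.761)
t=17.000: state=(-1.890, 0.633)
t=18.000: state=(-1.842, 0.514)
t=19.000: state=(-1.795, 0.406)
t=19.960: state=(-1.750, 0.311)
largest grid value and its neighbours: v(1.800)=1.76393, v(1.820)=1.76397, v(1.840)=1.76394
parabola through these three points peaks at t≈1.821 with v≈1.76397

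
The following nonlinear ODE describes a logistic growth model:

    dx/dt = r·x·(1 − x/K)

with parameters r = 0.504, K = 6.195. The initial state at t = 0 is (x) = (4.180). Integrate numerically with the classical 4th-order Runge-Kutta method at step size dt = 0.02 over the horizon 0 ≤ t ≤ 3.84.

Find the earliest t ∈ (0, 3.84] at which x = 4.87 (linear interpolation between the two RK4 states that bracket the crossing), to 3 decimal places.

t = 1.135

t=0.000: state=(4.180)
step 1 (dt=0.02): k1=(0.685), k2=(0.684), k3=(0.684), k4=(0.683); state += dt/6·(k1+2k2+2k3+k4)
t=0.020: state=(4.194)
t=0.040: state=(4.207)
t=0.060: state=(4.221)
continuing one RK4 step at a time; state shown every 10 steps (Δt=0.2):
t=0.200: state=(4.315)
t=0.400: state=(4.444)
t=0.600: state=(4.568)
t=0.800: state=(4.686)
t=1.000: state=(4.798)
t=1.120: state=(4.862)
next step: t=1.140: state=(4.873) — x has crossed 4.87
linear interpolation between t=1.120 (4.86216) and t=1.140 (4.87268) → t≈1.135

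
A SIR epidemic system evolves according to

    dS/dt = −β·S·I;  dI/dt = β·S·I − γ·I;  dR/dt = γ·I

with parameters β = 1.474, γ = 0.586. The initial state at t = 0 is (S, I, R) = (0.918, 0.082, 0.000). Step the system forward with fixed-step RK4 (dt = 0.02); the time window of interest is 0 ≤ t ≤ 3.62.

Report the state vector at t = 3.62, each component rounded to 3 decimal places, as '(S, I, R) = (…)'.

(S, I, R) = (0.306, 0.257, 0.437)

t=0.000: state=(0.918, 0.082, 0.000)
step 1 (dt=0.02): k1=(-0.111, 0.063, 0.048), k2=(-0.112, 0.063, 0.048), k3=(-0.112, 0.063, 0.048), k4=(-0.112, 0.064, 0.049); state += dt/6·(k1+2k2+2k3+k4)
t=0.020: state=(0.916, 0.083, 0.001)
t=0.040: state=(0.914, 0.085, 0.002)
t=0.060: state=(0.911, 0.086, 0.003)
continuing one RK4 step at a time; state shown every 10 steps (Δt=0.2):
t=0.200: state=(0.894, 0.095, 0.010)
t=0.400: state=(0.868, 0.110, 0.022)
t=0.600: state=(0.838, 0.126, 0.036)
t=0.800: state=(0.806, 0.142, 0.052)
t=1.000: state=(0.771, 0.160, 0.070)
t=1.200: state=(0.733, 0.177, 0.089)
t=1.400: state=(0.694, 0.195, 0.111)
t=1.600: state=(0.654, 0.211, 0.135)
t=1.800: state=(0.613, 0.227, 0.161)
t=2.000: state=(0.572, 0.240, 0.188)
t=2.200: state=(0.532, 0.251, 0.217)
t=2.400: state=(0.494, 0.260, 0.247)
t=2.600: state=(0.457, 0.266, 0.278)
t=2.800: state=(0.422, 0.269, 0.309)
t=3.000: state=(0.390, 0.270, 0.341)
t=3.200: state=(0.360, 0.268, 0.372)
t=3.400: state=(0.333, 0.264, 0.403)
t=3.600: state=(0.308, 0.258, 0.434)
t=3.620: state=(0.306, 0.257, 0.437)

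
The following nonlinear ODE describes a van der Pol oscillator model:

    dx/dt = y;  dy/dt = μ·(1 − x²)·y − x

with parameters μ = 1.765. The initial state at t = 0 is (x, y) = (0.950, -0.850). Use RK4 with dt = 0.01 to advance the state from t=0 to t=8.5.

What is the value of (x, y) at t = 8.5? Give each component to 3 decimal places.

t=0.000: state=(0.950, -0.850)
step 1 (dt=0.01): k1=(-0.850, -1.096), k2=(-0.855, -1.105), k3=(-0.856, -1.105), k4=(-0.861, -1.114); state += dt/6·(k1+2k2+2k3+k4)
t=0.010: state=(0.941, -0.861)
t=0.020: state=(0.933, -0.872)
t=0.030: state=(0.924, -0.884)
continuing one RK4 step at a time; state shown every 50 steps (Δt=0.5):
t=0.500: state=(0.330, -1.801)
t=1.000: state=(-1.041, -3.396)
t=1.500: state=(-1.981, -0.319)
t=2.000: state=(-1.914, 0.337)
t=2.500: state=(-1.716, 0.445)
t=3.000: state=(-1.466, 0.565)
t=3.500: state=(-1.131, 0.808)
t=4.000: state=(-0.592, 1.475)
t=4.500: state=(0.567, 3.337)
t=5.000: state=(1.918, 1.002)
t=5.500: state=(1.975, -0.279)
t=6.000: state=(1.796, -0.413)
t=6.500: state=(1.566, -0.513)
t=7.000: state=(1.269, -0.694)
t=7.500: state=(0.830, -1.136)
t=8.000: state=(-0.022, -2.534)
t=8.500: state=(-1.599, -2.513)

(x, y) = (-1.599, -2.513)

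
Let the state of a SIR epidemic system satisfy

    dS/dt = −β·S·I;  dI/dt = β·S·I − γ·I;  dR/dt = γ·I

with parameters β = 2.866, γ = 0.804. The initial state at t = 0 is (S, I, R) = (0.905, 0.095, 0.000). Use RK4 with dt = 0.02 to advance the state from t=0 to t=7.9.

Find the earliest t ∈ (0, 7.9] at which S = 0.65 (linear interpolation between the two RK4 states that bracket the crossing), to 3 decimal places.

t = 0.680

t=0.000: state=(0.905, 0.095, 0.000)
step 1 (dt=0.02): k1=(-0.246, 0.170, 0.076), k2=(-0.250, 0.172, 0.078), k3=(-0.250, 0.172, 0.078), k4=(-0.254, 0.175, 0.079); state += dt/6·(k1+2k2+2k3+k4)
t=0.020: state=(0.900, 0.098, 0.002)
t=0.040: state=(0.895, 0.102, 0.003)
t=0.060: state=(0.890, 0.106, 0.005)
continuing one RK4 step at a time; state shown every 25 steps (Δt=0.5):
t=0.500: state=(0.733, 0.208, 0.059)
t=0.680: state=(0.650, 0.257, 0.093)
next step: t=0.700: state=(0.641, 0.263, 0.097) — S has crossed 0.65
linear interpolation between t=0.680 (0.65011) and t=0.700 (0.64050) → t≈0.680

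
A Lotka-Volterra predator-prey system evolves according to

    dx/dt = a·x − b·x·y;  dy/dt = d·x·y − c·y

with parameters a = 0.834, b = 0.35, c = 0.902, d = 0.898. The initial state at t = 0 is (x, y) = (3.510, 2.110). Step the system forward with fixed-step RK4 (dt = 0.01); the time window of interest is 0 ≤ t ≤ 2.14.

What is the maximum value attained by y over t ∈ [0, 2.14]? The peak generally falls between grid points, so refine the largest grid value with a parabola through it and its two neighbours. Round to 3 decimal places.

max y = 8.686

t=0.000: state=(3.510, 2.110)
step 1 (dt=0.01): k1=(0.335, 4.747), k2=(0.306, 4.804), k3=(0.306, 4.804), k4=(0.276, 4.861); state += dt/6·(k1+2k2+2k3+k4)
t=0.010: state=(3.513, 2.158)
t=0.020: state=(3.516, 2.207)
t=0.030: state=(3.517, 2.258)
continuing one RK4 step at a time; state shown every 10 steps (Δt=0.1):
t=0.100: state=(3.512, 2.644)
t=0.200: state=(3.441, 3.303)
t=0.300: state=(3.288, 4.086)
t=0.400: state=(3.051, 4.965)
t=0.500: state=(2.743, 5.888)
t=0.600: state=(2.388, 6.776)
t=0.700: state=(2.020, 7.546)
t=0.800: state=(1.667, 8.135)
t=0.900: state=(1.354, 8.510)
t=1.000: state=(1.089, 8.674)
t=1.100: state=(0.873, 8.653)
t=1.200: state=(0.703, 8.484)
t=1.300: state=(0.571, 8.206)
t=1.400: state=(0.468, 7.855)
t=1.500: state=(0.389, 7.458)
t=1.600: state=(0.328, 7.037)
t=1.700: state=(0.281, 6.607)
t=1.800: state=(0.244, 6.181)
t=1.900: state=(0.215, 5.766)
t=2.000: state=(0.193, 5.365)
t=2.100: state=(0.175, 4.984)
t=2.140: state=(0.169, 4.837)
largest grid value and its neighbours: y(1.030)=8.68545, y(1.040)=8.68571, y(1.050)=8.68425
parabola through these three points peaks at t≈1.037 with y≈8.68582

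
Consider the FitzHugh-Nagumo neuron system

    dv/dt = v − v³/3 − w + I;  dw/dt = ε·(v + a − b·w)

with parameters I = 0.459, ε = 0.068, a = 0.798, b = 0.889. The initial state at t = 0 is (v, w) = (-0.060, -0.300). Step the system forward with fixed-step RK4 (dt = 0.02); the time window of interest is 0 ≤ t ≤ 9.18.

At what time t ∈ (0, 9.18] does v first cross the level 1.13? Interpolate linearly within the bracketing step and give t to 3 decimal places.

t=0.000: state=(-0.060, -0.300)
step 1 (dt=0.02): k1=(0.699, 0.068), k2=(0.705, 0.069), k3=(0.705, 0.069), k4=(0.712, 0.069); state += dt/6·(k1+2k2+2k3+k4)
t=0.020: state=(-0.046, -0.299)
t=0.040: state=(-0.032, -0.297)
t=0.060: state=(-0.017, -0.296)
continuing one RK4 step at a time; state shown every 25 steps (Δt=0.5):
t=0.500: state=(0.380, -0.259)
t=1.000: state=(1.003, -0.202)
t=1.080: state=(1.108, -0.191)
next step: t=1.100: state=(1.134, -0.188) — v has crossed 1.13
linear interpolation between t=1.080 (1.10799) and t=1.100 (1.13399) → t≈1.097

t = 1.097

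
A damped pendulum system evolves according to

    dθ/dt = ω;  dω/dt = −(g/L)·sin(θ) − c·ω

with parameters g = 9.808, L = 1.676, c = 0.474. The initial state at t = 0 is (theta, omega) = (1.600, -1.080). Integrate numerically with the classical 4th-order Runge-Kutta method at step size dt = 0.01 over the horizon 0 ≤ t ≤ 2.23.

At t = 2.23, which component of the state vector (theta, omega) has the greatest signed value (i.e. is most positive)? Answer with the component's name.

t=0.000: state=(1.600, -1.080)
step 1 (dt=0.01): k1=(-1.080, -5.338), k2=(-1.107, -5.326), k3=(-1.107, -5.326), k4=(-1.133, -5.314); state += dt/6·(k1+2k2+2k3+k4)
t=0.010: state=(1.589, -1.133)
t=0.020: state=(1.577, -1.186)
t=0.030: state=(1.565, -1.239)
continuing one RK4 step at a time; state shown every 10 steps (Δt=0.1):
t=0.100: state=(1.466, -1.601)
t=0.200: state=(1.281, -2.087)
t=0.300: state=(1.050, -2.515)
t=0.400: state=(0.781, -2.851)
t=0.500: state=(0.485, -3.056)
t=0.600: state=(0.175, -3.098)
t=0.700: state=(-0.129, -2.967)
t=0.800: state=(-0.413, -2.675)
t=0.900: state=(-0.660, -2.258)
t=1.000: state=(-0.861, -1.758)
t=1.100: state=(-1.010, -1.215)
t=1.200: state=(-1.104, -0.660)
t=1.300: state=(-1.142, -0.113)
t=1.400: state=(-1.127, 0.412)
t=1.500: state=(-1.061, 0.901)
t=1.600: state=(-0.949, 1.343)
t=1.700: state=(-0.795, 1.719)
t=1.800: state=(-0.608, 2.008)
t=1.900: state=(-0.397, 2.190)
t=2.000: state=(-0.174, 2.249)
t=2.100: state=(0.049, 2.180)
t=2.200: state=(0.258, 1.990)
t=2.230: state=(0.317, 1.913)
compare at T: theta=0.317, omega=1.913

largest component: omega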